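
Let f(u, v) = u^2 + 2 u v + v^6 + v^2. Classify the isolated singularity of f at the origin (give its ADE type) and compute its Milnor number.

Type A_{5}, Milnor number mu = 5.

The Hessian of f at 0 has rank 1. Corank 1: A-series; mu = 5 gives A_5.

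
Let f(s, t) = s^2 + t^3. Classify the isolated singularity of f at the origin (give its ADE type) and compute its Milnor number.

Type A_{2}, Milnor number mu = 2.

The Hessian of f at 0 has rank 1. Corank 1: A-series; mu = 2 gives A_2.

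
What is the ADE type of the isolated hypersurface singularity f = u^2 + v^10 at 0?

A_{9}

The Hessian of f at 0 has rank 1. Corank 1: A-series; mu = 9 gives A_9.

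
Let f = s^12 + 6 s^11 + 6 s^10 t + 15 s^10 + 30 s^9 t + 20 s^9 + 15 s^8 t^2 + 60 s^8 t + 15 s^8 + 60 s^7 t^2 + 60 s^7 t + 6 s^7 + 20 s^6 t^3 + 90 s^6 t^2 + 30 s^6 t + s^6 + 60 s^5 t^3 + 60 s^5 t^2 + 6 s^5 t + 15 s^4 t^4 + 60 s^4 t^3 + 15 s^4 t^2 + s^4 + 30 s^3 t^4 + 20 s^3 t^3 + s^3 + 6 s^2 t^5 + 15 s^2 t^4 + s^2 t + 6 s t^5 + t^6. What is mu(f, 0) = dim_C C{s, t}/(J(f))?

7

The Hessian of f at 0 is [[0, 0], [0, 0]] with rank 0, so corank 2. A Groebner basis of the Jacobian ideal J(f) in C{s,t} is {-s*t/6 + t^5, s*t^2, s^2 + s*t}; counting standard monomials gives mu = 7. Corank 2; j^3 = s^2*(s + t) has shape L^2 M (L != M), so D-series; mu = 7 gives D_7.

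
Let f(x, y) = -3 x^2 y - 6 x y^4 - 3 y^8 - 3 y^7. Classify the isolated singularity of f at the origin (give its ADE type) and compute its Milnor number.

Type D_9, Milnor number mu = 9.

The Hessian of f at 0 has rank 0. Corank 2; j^3 = -3*x^2*y has shape L^2 M (L != M), so D-series; mu = 9 gives D_9.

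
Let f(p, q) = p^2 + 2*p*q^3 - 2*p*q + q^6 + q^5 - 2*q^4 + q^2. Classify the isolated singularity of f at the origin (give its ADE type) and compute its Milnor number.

Type A_4, Milnor number mu = 4.

The Hessian of f at 0 is [[2, -2], [-2, 2]] with rank 1, so corank 1. A Groebner basis of the Jacobian ideal J(f) in C{p,q} is {p + q^3 - q, p^2 - q^2, p*q - q^2}; counting standard monomials gives mu = 4. Corank 1: A-series; mu = 4 gives A_4.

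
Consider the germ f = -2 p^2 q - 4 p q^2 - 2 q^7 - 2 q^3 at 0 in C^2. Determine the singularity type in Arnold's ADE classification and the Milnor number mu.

The Hessian of f at 0 is [[0, 0], [0, 0]] with rank 0, so corank 2. A Groebner basis of the Jacobian ideal J(f) in C{p,q} is {p^2/7 + q^6 - q^2/7, p^3 + q^3, p*q + q^2}; counting standard monomials gives mu = 8. Corank 2; j^3 = -2*q*(p + q)^2 has shape L^2 M (L != M), so D-series; mu = 8 gives D_8.

Type D8, Milnor number mu = 8.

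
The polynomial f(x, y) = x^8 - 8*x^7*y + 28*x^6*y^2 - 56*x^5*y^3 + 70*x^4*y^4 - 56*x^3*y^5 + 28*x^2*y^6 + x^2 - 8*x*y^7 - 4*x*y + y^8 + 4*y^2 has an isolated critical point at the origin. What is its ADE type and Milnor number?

The Hessian of f at 0 has rank 1. Corank 1: A-series; mu = 7 gives A_7.

Type A7, Milnor number mu = 7.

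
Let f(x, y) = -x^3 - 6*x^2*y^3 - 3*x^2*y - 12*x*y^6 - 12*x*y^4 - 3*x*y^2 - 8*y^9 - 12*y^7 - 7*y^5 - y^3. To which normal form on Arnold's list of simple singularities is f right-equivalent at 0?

The Hessian of f at 0 has rank 0. Corank 2; j^3 = -(x + y)^3 is a perfect cube, so E-series; the 5-jet and mu = 8 give E_8.

E8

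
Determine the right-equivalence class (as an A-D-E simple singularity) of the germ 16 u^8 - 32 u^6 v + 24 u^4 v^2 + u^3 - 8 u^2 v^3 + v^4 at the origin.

E_{6}

The Hessian of f at 0 has rank 0. Corank 2; j^3 = u^3 is a perfect cube, so E-series; the 4-jet and mu = 6 give E_6.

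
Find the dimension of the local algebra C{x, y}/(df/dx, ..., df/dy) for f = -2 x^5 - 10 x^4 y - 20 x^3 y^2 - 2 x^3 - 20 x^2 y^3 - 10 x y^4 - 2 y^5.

The Hessian of f at 0 has rank 0. Corank 2; j^3 = -2*x^3 is a perfect cube, so E-series; the 5-jet and mu = 8 give E_8.

8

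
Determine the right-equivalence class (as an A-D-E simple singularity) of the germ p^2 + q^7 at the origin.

A6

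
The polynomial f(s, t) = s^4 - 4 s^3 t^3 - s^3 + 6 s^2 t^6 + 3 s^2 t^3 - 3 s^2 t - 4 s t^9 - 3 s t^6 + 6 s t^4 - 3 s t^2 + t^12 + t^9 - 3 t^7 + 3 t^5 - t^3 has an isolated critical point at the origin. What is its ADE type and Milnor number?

Type E6, Milnor number mu = 6.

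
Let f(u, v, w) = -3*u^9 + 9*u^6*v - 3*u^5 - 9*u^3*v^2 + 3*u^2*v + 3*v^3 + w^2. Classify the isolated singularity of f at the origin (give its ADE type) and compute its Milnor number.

The Hessian of f at 0 has rank 1. Corank 2; j^3 = 3*v*(u^2 + v^2) splits into three distinct lines over C (the quadratic factor has nonzero discriminant), so D_4.

Type D4, Milnor number mu = 4.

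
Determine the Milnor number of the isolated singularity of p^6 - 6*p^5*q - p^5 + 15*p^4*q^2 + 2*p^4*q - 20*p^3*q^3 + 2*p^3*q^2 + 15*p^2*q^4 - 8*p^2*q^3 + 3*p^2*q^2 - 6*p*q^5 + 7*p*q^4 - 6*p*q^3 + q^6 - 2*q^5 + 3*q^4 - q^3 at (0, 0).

8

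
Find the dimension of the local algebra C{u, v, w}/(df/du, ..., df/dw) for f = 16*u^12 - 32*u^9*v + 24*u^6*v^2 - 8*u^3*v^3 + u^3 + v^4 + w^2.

The Hessian of f at 0 has rank 1. Corank 2; j^3 = u^3 is a perfect cube, so E-series; the 4-jet and mu = 6 give E_6.

6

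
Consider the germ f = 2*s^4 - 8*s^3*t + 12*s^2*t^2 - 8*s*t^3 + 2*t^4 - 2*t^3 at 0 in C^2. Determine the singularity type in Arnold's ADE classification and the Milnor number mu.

Type E_6, Milnor number mu = 6.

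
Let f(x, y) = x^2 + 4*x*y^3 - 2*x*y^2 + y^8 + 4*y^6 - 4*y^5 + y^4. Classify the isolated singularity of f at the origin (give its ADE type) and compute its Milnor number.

Type A7, Milnor number mu = 7.

The Hessian of f at 0 has rank 1. Corank 1: A-series; mu = 7 gives A_7.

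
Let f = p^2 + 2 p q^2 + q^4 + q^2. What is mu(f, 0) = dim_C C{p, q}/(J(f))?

1

The Hessian of f at 0 is [[2, 0], [0, 2]] with rank 2, so corank 0. A Groebner basis of the Jacobian ideal J(f) in C{p,q} is {p, q}; counting standard monomials gives mu = 1. Corank 0: nondegenerate Morse point, so A_1.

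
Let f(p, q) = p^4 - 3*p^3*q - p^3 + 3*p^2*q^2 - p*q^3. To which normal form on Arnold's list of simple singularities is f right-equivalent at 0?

The Hessian of f at 0 has rank 0. Corank 2; j^3 = -p^3 is a perfect cube, so E-series; the 4-jet and mu = 7 give E_7.

E7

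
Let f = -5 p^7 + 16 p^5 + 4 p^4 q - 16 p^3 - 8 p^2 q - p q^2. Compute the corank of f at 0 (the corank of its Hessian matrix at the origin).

2

Hessian at 0 has rank 0.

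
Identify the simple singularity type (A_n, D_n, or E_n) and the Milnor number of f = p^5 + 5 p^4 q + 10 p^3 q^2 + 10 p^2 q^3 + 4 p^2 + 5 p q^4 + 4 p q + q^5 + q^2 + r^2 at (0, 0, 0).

Type A_4, Milnor number mu = 4.

The Hessian of f at 0 has rank 2. Corank 1: A-series; mu = 4 gives A_4.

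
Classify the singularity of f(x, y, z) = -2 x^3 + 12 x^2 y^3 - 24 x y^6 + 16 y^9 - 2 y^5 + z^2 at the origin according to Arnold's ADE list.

The Hessian of f at 0 has rank 1. Corank 2; j^3 = -2*x^3 is a perfect cube, so E-series; the 5-jet and mu = 8 give E_8.

E_{8}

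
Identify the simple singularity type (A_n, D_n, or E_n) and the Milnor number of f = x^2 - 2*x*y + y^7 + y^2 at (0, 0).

Type A6, Milnor number mu = 6.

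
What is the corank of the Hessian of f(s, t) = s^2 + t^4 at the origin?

The Hessian at 0 is [[2, 0], [0, 0]] of rank 1; hence corank 1.

1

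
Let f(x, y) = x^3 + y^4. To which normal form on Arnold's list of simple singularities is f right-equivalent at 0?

E_6

The Hessian of f at 0 has rank 0. Corank 2; j^3 = x^3 is a perfect cube, so E-series; the 4-jet and mu = 6 give E_6.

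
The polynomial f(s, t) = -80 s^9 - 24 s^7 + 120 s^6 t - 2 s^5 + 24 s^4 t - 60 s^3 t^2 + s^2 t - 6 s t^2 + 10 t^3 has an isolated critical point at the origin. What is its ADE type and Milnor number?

Type D4, Milnor number mu = 4.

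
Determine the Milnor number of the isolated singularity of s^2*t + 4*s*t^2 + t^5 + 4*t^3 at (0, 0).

6

The Hessian of f at 0 is [[0, 0], [0, 0]] with rank 0, so corank 2. A Groebner basis of the Jacobian ideal J(f) in C{s,t} is {s^2/5 + t^4 - 4*t^2/5, s^3 + 8*t^3, s*t + 2*t^2}; counting standard monomials gives mu = 6. Corank 2; j^3 = t*(s + 2*t)^2 has shape L^2 M (L != M), so D-series; mu = 6 gives D_6.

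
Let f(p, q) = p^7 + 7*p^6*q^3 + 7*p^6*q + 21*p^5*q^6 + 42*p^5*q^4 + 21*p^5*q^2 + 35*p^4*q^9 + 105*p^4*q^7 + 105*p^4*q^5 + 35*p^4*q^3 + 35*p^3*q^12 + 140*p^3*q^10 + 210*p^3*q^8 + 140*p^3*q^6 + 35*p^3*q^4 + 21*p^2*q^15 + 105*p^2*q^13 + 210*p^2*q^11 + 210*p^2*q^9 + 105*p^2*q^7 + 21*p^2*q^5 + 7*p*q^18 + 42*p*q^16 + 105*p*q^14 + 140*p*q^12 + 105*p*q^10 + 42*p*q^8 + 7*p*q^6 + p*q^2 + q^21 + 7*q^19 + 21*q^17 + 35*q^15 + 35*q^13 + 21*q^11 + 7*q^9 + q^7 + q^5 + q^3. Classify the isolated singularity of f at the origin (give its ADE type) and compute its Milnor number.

The Hessian of f at 0 is [[0, 0], [0, 0]] with rank 0, so corank 2. A Groebner basis of the Jacobian ideal J(f) in C{p,q} is {p^6 + q^2/7, q^3, p*q + q^2}; counting standard monomials gives mu = 8. Corank 2; j^3 = q^2*(p + q) has shape L^2 M (L != M), so D-series; mu = 8 gives D_8.

Type D_8, Milnor number mu = 8.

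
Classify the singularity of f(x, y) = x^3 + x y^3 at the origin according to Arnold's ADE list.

E_7

The Hessian of f at 0 is [[0, 0], [0, 0]] with rank 0, so corank 2. A Groebner basis of the Jacobian ideal J(f) in C{x,y} is {x^3, x*y^2, 3*x^2 + y^3}; counting standard monomials gives mu = 7. Corank 2; j^3 = x^3 is a perfect cube, so E-series; the 4-jet and mu = 7 give E_7.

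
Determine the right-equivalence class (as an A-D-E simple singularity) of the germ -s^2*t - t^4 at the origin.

D_{5}

The Hessian of f at 0 has rank 0. Corank 2; j^3 = -s^2*t has shape L^2 M (L != M), so D-series; mu = 5 gives D_5.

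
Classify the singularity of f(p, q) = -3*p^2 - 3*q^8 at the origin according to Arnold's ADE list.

The Hessian of f at 0 has rank 1. Corank 1: A-series; mu = 7 gives A_7.

A_7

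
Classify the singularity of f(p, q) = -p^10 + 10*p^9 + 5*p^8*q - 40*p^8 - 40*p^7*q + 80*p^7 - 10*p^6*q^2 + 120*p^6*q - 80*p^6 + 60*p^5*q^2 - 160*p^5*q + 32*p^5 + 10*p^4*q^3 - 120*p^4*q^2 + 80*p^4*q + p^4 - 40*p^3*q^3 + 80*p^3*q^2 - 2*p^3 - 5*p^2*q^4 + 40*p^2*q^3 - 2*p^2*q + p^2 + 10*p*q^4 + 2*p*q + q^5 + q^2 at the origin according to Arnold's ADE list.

A4

The Hessian of f at 0 is [[2, 2], [2, 2]] with rank 1, so corank 1. A Groebner basis of the Jacobian ideal J(f) in C{p,q} is {p/2 + q^3 - q^2/2 + q/2, p^2 - p - q, p*q + p/2 + q^2/2 + q/2}; counting standard monomials gives mu = 4. Corank 1: A-series; mu = 4 gives A_4.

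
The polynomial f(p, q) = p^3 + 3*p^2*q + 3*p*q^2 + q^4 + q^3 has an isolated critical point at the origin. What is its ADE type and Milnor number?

Type E6, Milnor number mu = 6.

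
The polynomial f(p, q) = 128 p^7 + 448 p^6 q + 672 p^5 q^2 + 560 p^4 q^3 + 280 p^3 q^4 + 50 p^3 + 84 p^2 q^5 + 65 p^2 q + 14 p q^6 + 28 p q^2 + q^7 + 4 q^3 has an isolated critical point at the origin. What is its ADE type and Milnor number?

The Hessian of f at 0 has rank 0. Corank 2; j^3 = (2*p + q)*(5*p + 2*q)^2 has shape L^2 M (L != M), so D-series; mu = 8 gives D_8.

Type D_{8}, Milnor number mu = 8.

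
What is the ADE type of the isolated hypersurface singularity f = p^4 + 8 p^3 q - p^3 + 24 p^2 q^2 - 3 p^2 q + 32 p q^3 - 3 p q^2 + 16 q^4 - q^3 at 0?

The Hessian of f at 0 is [[0, 0], [0, 0]] with rank 0, so corank 2. A Groebner basis of the Jacobian ideal J(f) in C{p,q} is {q^4, p*q^2 + 4*q^3/3, p^2 + 2*p*q + q^2}; counting standard monomials gives mu = 6. Corank 2; j^3 = -(p + q)^3 is a perfect cube, so E-series; the 4-jet and mu = 6 give E_6.

E6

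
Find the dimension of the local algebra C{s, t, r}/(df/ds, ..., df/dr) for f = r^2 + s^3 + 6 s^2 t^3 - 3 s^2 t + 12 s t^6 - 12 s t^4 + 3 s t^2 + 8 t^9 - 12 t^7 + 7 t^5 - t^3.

8

The Hessian of f at 0 has rank 1. Corank 2; j^3 = (s - t)^3 is a perfect cube, so E-series; the 5-jet and mu = 8 give E_8.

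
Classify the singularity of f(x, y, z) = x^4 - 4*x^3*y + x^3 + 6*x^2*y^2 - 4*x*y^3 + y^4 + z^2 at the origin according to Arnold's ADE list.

E_6

The Hessian of f at 0 is [[0, 0, 0], [0, 0, 0], [0, 0, 2]] with rank 1, so corank 2. A Groebner basis of the Jacobian ideal J(f) in C{x,y,z} is {y^4, x*y^2 - y^3/3, x^2, z}; counting standard monomials gives mu = 6. Corank 2; j^3 = x^3 is a perfect cube, so E-series; the 4-jet and mu = 6 give E_6.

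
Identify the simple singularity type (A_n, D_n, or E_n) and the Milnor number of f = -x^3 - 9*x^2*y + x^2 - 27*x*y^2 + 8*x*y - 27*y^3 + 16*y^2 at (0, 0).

The Hessian of f at 0 is [[2, 8], [8, 32]] with rank 1, so corank 1. A Groebner basis of the Jacobian ideal J(f) in C{x,y} is {y^2, x + 4*y}; counting standard monomials gives mu = 2. Corank 1: A-series; mu = 2 gives A_2.

Type A2, Milnor number mu = 2.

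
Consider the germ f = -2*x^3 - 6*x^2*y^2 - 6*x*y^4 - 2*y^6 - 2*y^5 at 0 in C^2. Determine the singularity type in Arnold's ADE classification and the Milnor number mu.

Type E_{8}, Milnor number mu = 8.

The Hessian of f at 0 has rank 0. Corank 2; j^3 = -2*x^3 is a perfect cube, so E-series; the 5-jet and mu = 8 give E_8.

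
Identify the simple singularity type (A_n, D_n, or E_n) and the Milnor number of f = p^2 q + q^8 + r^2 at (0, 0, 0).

The Hessian of f at 0 has rank 1. Corank 2; j^3 = p^2*q has shape L^2 M (L != M), so D-series; mu = 9 gives D_9.

Type D_9, Milnor number mu = 9.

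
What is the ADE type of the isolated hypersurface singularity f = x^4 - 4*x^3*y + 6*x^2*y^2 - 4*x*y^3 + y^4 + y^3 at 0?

E_{6}

The Hessian of f at 0 has rank 0. Corank 2; j^3 = y^3 is a perfect cube, so E-series; the 4-jet and mu = 6 give E_6.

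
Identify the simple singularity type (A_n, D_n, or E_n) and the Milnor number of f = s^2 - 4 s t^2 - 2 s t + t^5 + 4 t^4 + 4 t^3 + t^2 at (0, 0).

Type A4, Milnor number mu = 4.

The Hessian of f at 0 has rank 1. Corank 1: A-series; mu = 4 gives A_4.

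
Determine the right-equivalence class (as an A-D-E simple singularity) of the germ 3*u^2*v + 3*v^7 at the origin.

The Hessian of f at 0 has rank 0. Corank 2; j^3 = 3*u^2*v has shape L^2 M (L != M), so D-series; mu = 8 gives D_8.

D_8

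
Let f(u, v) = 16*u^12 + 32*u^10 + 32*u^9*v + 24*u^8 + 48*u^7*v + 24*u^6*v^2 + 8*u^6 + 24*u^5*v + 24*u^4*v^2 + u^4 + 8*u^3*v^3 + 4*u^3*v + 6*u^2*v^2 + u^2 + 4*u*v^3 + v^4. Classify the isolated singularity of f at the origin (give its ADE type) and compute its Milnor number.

Type A_{3}, Milnor number mu = 3.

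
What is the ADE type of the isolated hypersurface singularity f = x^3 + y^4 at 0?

E_{6}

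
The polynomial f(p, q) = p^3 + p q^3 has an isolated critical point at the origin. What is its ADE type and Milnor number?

The Hessian of f at 0 is [[0, 0], [0, 0]] with rank 0, so corank 2. A Groebner basis of the Jacobian ideal J(f) in C{p,q} is {p^3, p*q^2, 3*p^2 + q^3}; counting standard monomials gives mu = 7. Corank 2; j^3 = p^3 is a perfect cube, so E-series; the 4-jet and mu = 7 give E_7.

Type E_{7}, Milnor number mu = 7.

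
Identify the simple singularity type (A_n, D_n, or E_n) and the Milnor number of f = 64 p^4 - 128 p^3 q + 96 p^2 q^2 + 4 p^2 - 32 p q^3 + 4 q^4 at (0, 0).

Type A_{3}, Milnor number mu = 3.

The Hessian of f at 0 is [[8, 0], [0, 0]] with rank 1, so corank 1. A Groebner basis of the Jacobian ideal J(f) in C{p,q} is {q^3, p}; counting standard monomials gives mu = 3. Corank 1: A-series; mu = 3 gives A_3.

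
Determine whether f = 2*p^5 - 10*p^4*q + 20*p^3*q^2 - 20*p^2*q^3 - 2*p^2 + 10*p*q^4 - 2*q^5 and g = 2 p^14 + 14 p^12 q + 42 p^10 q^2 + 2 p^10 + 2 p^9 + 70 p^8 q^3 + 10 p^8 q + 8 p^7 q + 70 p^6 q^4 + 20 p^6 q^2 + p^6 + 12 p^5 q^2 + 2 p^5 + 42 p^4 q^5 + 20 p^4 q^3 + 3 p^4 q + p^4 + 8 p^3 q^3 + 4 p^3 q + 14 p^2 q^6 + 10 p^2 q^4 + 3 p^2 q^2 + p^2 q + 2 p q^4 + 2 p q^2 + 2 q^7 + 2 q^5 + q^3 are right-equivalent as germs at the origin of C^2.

No.

The Hessian of f at 0 has rank 1. Corank 1: A-series; mu = 4 gives A_4. The Hessian of g at 0 has rank 0. Corank 2; j^3 = q*(p + q)^2 has shape L^2 M (L != M), so D-series; mu = 8 gives D_8. f is A_4 but g is D_8, hence not right-equivalent.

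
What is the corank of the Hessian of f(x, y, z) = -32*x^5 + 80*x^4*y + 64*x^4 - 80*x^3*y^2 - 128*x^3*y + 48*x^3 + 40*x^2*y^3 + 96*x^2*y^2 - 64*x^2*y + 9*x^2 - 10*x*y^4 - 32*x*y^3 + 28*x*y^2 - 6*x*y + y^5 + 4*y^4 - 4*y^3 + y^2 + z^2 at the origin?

1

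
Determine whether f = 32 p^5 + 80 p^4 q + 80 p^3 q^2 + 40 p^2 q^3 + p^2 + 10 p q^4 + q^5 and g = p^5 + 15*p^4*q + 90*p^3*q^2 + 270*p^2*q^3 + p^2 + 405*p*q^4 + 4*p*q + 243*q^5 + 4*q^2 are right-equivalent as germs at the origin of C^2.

Yes.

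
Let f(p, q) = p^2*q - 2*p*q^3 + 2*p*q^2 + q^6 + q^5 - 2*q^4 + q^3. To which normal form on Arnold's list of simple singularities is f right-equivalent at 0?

D_{7}

The Hessian of f at 0 has rank 0. Corank 2; j^3 = q*(p + q)^2 has shape L^2 M (L != M), so D-series; mu = 7 gives D_7.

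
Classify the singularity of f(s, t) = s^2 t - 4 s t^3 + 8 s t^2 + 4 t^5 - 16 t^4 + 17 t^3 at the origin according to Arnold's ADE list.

The Hessian of f at 0 has rank 0. Corank 2; j^3 = t*(s^2 + 8*s*t + 17*t^2) splits into three distinct lines over C (the quadratic factor has nonzero discriminant), so D_4.

D_4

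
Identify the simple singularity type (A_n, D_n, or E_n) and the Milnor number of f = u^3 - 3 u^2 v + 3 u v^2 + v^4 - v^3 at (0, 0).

Type E_{6}, Milnor number mu = 6.

The Hessian of f at 0 is [[0, 0], [0, 0]] with rank 0, so corank 2. A Groebner basis of the Jacobian ideal J(f) in C{u,v} is {v^3, u^2 - 2*u*v + v^2}; counting standard monomials gives mu = 6. Corank 2; j^3 = (u - v)^3 is a perfect cube, so E-series; the 4-jet and mu = 6 give E_6.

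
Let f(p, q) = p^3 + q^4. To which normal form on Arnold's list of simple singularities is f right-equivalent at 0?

E_{6}

The Hessian of f at 0 has rank 0. Corank 2; j^3 = p^3 is a perfect cube, so E-series; the 4-jet and mu = 6 give E_6.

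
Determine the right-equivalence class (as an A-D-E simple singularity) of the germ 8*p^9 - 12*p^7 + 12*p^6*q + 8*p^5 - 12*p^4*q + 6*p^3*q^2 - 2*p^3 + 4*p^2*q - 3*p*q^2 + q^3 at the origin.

D_{4}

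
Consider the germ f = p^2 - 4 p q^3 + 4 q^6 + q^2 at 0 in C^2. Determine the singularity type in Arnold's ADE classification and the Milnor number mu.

The Hessian of f at 0 has rank 2. Corank 0: nondegenerate Morse point, so A_1.

Type A_{1}, Milnor number mu = 1.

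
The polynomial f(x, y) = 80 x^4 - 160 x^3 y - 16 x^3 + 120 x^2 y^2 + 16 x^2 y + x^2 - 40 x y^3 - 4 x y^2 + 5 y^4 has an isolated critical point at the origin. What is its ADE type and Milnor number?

Type A3, Milnor number mu = 3.

The Hessian of f at 0 is [[2, 0], [0, 0]] with rank 1, so corank 1. A Groebner basis of the Jacobian ideal J(f) in C{x,y} is {x^2, x*y, -x/2 + y^2}; counting standard monomials gives mu = 3. Corank 1: A-series; mu = 3 gives A_3.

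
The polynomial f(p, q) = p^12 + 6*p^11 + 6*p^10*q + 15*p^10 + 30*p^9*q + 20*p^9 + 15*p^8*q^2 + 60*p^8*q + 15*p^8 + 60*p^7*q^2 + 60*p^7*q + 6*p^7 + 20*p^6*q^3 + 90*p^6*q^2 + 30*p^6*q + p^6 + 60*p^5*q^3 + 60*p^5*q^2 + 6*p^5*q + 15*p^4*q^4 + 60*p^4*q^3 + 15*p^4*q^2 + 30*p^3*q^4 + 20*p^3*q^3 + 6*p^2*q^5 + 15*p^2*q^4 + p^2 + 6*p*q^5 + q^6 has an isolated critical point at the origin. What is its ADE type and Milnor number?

Type A5, Milnor number mu = 5.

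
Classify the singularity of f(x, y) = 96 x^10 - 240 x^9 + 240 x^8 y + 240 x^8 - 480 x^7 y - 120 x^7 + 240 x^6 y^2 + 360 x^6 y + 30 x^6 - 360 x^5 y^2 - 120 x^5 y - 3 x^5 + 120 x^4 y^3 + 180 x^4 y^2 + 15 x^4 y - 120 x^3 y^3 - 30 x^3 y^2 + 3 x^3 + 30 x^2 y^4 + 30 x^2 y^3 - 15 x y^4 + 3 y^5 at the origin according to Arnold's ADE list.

E8

The Hessian of f at 0 has rank 0. Corank 2; j^3 = 3*x^3 is a perfect cube, so E-series; the 5-jet and mu = 8 give E_8.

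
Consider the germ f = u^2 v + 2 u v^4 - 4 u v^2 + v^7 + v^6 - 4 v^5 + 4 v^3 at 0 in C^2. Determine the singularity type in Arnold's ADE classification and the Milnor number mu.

The Hessian of f at 0 has rank 0. Corank 2; j^3 = v*(u - 2*v)^2 has shape L^2 M (L != M), so D-series; mu = 7 gives D_7.

Type D7, Milnor number mu = 7.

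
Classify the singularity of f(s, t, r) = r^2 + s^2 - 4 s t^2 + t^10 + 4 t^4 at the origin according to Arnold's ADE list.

A9

The Hessian of f at 0 is [[2, 0, 0], [0, 0, 0], [0, 0, 2]] with rank 2, so corank 1. A Groebner basis of the Jacobian ideal J(f) in C{s,t,r} is {s^5, s^4*t, -s/2 + t^2, r}; counting standard monomials gives mu = 9. Corank 1: A-series; mu = 9 gives A_9.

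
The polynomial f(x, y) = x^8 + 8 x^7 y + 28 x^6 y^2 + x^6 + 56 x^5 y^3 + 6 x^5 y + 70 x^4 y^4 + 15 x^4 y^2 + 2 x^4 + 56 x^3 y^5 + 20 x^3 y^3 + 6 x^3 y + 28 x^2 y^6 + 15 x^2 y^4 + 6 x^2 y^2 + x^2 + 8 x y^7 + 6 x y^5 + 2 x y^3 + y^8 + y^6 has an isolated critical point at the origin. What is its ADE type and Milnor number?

Type A7, Milnor number mu = 7.

The Hessian of f at 0 has rank 1. Corank 1: A-series; mu = 7 gives A_7.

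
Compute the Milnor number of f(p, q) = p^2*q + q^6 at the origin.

7

The Hessian of f at 0 has rank 0. Corank 2; j^3 = p^2*q has shape L^2 M (L != M), so D-series; mu = 7 gives D_7.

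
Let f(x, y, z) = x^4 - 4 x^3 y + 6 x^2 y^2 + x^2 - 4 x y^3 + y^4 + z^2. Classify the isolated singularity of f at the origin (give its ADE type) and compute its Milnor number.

The Hessian of f at 0 has rank 2. Corank 1: A-series; mu = 3 gives A_3.

Type A_3, Milnor number mu = 3.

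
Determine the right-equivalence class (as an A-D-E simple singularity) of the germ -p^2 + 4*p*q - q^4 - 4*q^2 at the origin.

A_{3}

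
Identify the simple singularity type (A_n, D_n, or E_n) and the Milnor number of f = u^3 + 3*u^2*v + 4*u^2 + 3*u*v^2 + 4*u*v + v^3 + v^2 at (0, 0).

Type A_{2}, Milnor number mu = 2.

The Hessian of f at 0 has rank 1. Corank 1: A-series; mu = 2 gives A_2.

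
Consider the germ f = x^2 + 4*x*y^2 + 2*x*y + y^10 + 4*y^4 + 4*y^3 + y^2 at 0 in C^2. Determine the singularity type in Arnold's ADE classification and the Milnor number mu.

Type A_{9}, Milnor number mu = 9.

The Hessian of f at 0 has rank 1. Corank 1: A-series; mu = 9 gives A_9.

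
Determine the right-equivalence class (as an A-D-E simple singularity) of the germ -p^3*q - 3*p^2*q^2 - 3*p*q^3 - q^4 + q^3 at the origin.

The Hessian of f at 0 is [[0, 0], [0, 0]] with rank 0, so corank 2. A Groebner basis of the Jacobian ideal J(f) in C{p,q} is {p^3 - 3*p*q^2 - 3*q^2, p^2*q + 2*p*q^2, q^3}; counting standard monomials gives mu = 7. Corank 2; j^3 = q^3 is a perfect cube, so E-series; the 4-jet and mu = 7 give E_7.

E_{7}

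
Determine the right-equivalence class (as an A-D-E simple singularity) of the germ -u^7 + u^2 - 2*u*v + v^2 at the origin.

The Hessian of f at 0 is [[2, -2], [-2, 2]] with rank 1, so corank 1. A Groebner basis of the Jacobian ideal J(f) in C{u,v} is {v^6, u - v}; counting standard monomials gives mu = 6. Corank 1: A-series; mu = 6 gives A_6.

A_6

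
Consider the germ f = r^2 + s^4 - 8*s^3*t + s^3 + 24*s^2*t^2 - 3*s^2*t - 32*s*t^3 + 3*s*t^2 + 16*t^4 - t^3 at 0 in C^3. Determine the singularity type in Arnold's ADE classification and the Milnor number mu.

Type E_6, Milnor number mu = 6.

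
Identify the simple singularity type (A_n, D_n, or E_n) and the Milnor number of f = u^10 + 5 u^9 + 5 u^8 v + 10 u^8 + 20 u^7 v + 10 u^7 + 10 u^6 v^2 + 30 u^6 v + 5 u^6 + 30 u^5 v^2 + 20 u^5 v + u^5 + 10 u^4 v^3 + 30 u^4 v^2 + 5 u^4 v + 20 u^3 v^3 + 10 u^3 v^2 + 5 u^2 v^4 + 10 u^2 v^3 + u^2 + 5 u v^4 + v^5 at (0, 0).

Type A4, Milnor number mu = 4.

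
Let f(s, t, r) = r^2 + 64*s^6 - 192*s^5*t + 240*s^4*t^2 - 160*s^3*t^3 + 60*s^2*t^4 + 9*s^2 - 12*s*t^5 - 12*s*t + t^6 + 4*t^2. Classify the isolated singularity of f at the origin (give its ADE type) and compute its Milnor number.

Type A_5, Milnor number mu = 5.

The Hessian of f at 0 has rank 2. Corank 1: A-series; mu = 5 gives A_5.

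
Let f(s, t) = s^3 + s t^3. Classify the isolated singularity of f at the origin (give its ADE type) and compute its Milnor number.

The Hessian of f at 0 has rank 0. Corank 2; j^3 = s^3 is a perfect cube, so E-series; the 4-jet and mu = 7 give E_7.

Type E_7, Milnor number mu = 7.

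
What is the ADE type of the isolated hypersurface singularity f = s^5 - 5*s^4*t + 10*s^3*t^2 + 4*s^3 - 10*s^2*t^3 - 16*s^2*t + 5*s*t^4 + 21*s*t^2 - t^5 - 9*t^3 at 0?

D_6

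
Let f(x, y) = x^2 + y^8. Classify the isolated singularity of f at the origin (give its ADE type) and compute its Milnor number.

Type A_{7}, Milnor number mu = 7.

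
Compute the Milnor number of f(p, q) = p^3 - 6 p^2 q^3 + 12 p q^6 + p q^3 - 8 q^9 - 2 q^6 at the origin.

7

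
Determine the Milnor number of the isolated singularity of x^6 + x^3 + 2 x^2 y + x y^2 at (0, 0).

The Hessian of f at 0 has rank 0. Corank 2; j^3 = x*(x + y)^2 has shape L^2 M (L != M), so D-series; mu = 7 gives D_7.

7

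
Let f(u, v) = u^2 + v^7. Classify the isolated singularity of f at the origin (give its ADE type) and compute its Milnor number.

Type A_{6}, Milnor number mu = 6.

The Hessian of f at 0 has rank 1. Corank 1: A-series; mu = 6 gives A_6.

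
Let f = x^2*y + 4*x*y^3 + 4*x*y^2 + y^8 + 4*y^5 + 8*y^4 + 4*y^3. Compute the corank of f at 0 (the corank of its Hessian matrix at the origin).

2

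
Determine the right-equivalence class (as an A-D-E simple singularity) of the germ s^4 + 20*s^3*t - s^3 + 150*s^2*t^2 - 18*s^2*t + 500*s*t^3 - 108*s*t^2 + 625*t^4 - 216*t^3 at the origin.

E_{6}

The Hessian of f at 0 is [[0, 0], [0, 0]] with rank 0, so corank 2. A Groebner basis of the Jacobian ideal J(f) in C{s,t} is {t^4, s*t^2 + 17*t^3/3, s^2 + 12*s*t + 36*t^2}; counting standard monomials gives mu = 6. Corank 2; j^3 = -(s + 6*t)^3 is a perfect cube, so E-series; the 4-jet and mu = 6 give E_6.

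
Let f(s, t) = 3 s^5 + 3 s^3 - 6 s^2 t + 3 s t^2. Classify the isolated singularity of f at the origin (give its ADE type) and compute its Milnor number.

Type D6, Milnor number mu = 6.

The Hessian of f at 0 has rank 0. Corank 2; j^3 = 3*s*(s - t)^2 has shape L^2 M (L != M), so D-series; mu = 6 gives D_6.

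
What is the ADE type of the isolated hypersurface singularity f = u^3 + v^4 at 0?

E6

The Hessian of f at 0 is [[0, 0], [0, 0]] with rank 0, so corank 2. A Groebner basis of the Jacobian ideal J(f) in C{u,v} is {v^3, u^2}; counting standard monomials gives mu = 6. Corank 2; j^3 = u^3 is a perfect cube, so E-series; the 4-jet and mu = 6 give E_6.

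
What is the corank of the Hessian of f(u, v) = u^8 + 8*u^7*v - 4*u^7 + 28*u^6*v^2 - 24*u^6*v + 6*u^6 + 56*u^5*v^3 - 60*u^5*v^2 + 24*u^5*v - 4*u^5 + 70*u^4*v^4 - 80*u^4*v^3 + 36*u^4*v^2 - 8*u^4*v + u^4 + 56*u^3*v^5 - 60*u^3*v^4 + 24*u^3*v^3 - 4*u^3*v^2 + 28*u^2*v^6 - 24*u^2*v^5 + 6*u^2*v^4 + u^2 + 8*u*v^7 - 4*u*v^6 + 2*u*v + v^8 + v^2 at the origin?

1

Hessian at 0 has rank 1.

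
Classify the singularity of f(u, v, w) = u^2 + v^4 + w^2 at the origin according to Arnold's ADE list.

A_3

The Hessian of f at 0 is [[2, 0, 0], [0, 0, 0], [0, 0, 2]] with rank 2, so corank 1. A Groebner basis of the Jacobian ideal J(f) in C{u,v,w} is {v^3, u, w}; counting standard monomials gives mu = 3. Corank 1: A-series; mu = 3 gives A_3.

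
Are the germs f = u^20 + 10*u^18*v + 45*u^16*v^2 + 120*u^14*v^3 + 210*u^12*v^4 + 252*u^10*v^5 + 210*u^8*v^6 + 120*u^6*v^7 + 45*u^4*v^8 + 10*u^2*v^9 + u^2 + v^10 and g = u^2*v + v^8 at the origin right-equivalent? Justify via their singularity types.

No.

The Hessian of f at 0 has rank 1. Corank 1: A-series; mu = 9 gives A_9. The Hessian of g at 0 has rank 0. Corank 2; j^3 = u^2*v has shape L^2 M (L != M), so D-series; mu = 9 gives D_9. f is A_9 but g is D_9, hence not right-equivalent.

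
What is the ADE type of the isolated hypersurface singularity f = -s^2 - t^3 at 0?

A2

The Hessian of f at 0 has rank 1. Corank 1: A-series; mu = 2 gives A_2.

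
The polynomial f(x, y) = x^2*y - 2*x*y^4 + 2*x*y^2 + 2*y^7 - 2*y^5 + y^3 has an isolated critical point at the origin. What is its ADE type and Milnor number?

Type D8, Milnor number mu = 8.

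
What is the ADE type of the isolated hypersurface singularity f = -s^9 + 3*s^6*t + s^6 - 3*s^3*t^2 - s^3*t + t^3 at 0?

The Hessian of f at 0 has rank 0. Corank 2; j^3 = t^3 is a perfect cube, so E-series; the 4-jet and mu = 7 give E_7.

E_7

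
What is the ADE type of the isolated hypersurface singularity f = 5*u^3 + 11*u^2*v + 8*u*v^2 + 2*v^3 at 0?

D4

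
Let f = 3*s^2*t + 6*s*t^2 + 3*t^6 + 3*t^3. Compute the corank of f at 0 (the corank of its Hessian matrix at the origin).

The Hessian at 0 is [[0, 0], [0, 0]] of rank 0; hence corank 2.

2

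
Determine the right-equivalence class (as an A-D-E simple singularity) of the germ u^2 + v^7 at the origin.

A_6

The Hessian of f at 0 has rank 1. Corank 1: A-series; mu = 6 gives A_6.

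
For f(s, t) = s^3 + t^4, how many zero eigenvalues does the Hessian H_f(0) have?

2

Hessian at 0 has rank 0.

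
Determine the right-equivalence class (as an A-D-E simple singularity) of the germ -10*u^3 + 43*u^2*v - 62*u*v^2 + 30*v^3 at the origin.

D4

The Hessian of f at 0 has rank 0. Corank 2; j^3 = -(2*u - 3*v)*(5*u^2 - 14*u*v + 10*v^2) splits into three distinct lines over C (the quadratic factor has nonzero discriminant), so D_4.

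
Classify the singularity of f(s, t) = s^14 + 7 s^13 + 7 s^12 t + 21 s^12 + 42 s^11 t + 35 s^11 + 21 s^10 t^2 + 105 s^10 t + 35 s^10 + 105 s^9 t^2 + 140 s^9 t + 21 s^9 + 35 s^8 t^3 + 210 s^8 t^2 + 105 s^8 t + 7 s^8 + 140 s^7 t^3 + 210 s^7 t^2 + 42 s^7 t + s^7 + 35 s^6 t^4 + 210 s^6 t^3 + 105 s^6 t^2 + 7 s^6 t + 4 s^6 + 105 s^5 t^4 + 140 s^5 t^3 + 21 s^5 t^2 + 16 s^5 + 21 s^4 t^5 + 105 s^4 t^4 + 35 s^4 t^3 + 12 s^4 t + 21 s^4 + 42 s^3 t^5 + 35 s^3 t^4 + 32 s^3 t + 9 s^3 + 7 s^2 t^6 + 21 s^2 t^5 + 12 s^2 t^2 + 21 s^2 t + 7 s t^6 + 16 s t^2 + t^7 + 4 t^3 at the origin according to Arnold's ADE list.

D8

The Hessian of f at 0 has rank 0. Corank 2; j^3 = (s + t)*(3*s + 2*t)^2 has shape L^2 M (L != M), so D-series; mu = 8 gives D_8.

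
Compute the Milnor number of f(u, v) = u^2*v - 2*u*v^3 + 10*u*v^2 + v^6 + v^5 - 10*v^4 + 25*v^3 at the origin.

7

The Hessian of f at 0 has rank 0. Corank 2; j^3 = v*(u + 5*v)^2 has shape L^2 M (L != M), so D-series; mu = 7 gives D_7.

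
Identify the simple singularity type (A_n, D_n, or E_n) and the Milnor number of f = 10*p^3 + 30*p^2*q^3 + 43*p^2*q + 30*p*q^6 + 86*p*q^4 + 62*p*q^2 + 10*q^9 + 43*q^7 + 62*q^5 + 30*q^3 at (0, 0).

The Hessian of f at 0 has rank 0. Corank 2; j^3 = (2*p + 3*q)*(5*p^2 + 14*p*q + 10*q^2) splits into three distinct lines over C (the quadratic factor has nonzero discriminant), so D_4.

Type D4, Milnor number mu = 4.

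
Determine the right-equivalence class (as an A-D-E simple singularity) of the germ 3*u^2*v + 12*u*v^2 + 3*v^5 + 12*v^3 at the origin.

D_6

The Hessian of f at 0 has rank 0. Corank 2; j^3 = 3*v*(u + 2*v)^2 has shape L^2 M (L != M), so D-series; mu = 6 gives D_6.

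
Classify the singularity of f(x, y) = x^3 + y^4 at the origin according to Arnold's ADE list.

E_6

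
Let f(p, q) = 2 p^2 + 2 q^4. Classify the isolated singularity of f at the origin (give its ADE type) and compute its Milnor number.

Type A_{3}, Milnor number mu = 3.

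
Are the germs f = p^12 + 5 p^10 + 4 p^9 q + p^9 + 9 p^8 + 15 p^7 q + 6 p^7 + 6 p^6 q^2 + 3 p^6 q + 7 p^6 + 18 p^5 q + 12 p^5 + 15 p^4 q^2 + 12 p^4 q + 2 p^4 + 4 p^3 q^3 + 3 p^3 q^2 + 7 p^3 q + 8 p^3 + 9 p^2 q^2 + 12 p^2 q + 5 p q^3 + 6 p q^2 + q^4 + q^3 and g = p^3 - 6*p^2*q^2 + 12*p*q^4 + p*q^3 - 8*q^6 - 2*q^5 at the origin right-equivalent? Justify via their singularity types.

The Hessian of f at 0 has rank 0. Corank 2; j^3 = (2*p + q)^3 is a perfect cube, so E-series; the 4-jet and mu = 7 give E_7. The Hessian of g at 0 has rank 0. Corank 2; j^3 = p^3 is a perfect cube, so E-series; the 4-jet and mu = 7 give E_7. Both have type E_7, hence right-equivalent.

Yes.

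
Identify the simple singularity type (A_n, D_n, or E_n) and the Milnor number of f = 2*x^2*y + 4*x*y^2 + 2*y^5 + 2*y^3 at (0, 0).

Type D_6, Milnor number mu = 6.

The Hessian of f at 0 is [[0, 0], [0, 0]] with rank 0, so corank 2. A Groebner basis of the Jacobian ideal J(f) in C{x,y} is {x^2/5 + y^4 - y^2/5, x^3 + y^3, x*y + y^2}; counting standard monomials gives mu = 6. Corank 2; j^3 = 2*y*(x + y)^2 has shape L^2 M (L != M), so D-series; mu = 6 gives D_6.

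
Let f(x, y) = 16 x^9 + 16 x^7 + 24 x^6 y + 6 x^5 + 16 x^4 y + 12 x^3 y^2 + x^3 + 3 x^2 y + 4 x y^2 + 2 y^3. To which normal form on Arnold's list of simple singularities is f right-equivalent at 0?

D4

The Hessian of f at 0 is [[0, 0], [0, 0]] with rank 0, so corank 2. A Groebner basis of the Jacobian ideal J(f) in C{x,y} is {y^3, x^2 - 2*y^2/3, x*y + y^2}; counting standard monomials gives mu = 4. Corank 2; j^3 = (x + y)*(x^2 + 2*x*y + 2*y^2) splits into three distinct lines over C (the quadratic factor has nonzero discriminant), so D_4.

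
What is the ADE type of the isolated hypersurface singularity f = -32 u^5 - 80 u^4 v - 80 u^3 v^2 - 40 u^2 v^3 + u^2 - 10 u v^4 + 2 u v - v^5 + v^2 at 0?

The Hessian of f at 0 has rank 1. Corank 1: A-series; mu = 4 gives A_4.

A_4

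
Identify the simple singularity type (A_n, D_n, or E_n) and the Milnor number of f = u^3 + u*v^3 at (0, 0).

The Hessian of f at 0 is [[0, 0], [0, 0]] with rank 0, so corank 2. A Groebner basis of the Jacobian ideal J(f) in C{u,v} is {u^3, u*v^2, 3*u^2 + v^3}; counting standard monomials gives mu = 7. Corank 2; j^3 = u^3 is a perfect cube, so E-series; the 4-jet and mu = 7 give E_7.

Type E_{7}, Milnor number mu = 7.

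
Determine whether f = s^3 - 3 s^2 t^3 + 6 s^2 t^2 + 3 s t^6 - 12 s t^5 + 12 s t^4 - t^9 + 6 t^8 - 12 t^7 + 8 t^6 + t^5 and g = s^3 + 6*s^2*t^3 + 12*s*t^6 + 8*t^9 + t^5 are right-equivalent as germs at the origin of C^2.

Yes.

The Hessian of f at 0 has rank 0. Corank 2; j^3 = s^3 is a perfect cube, so E-series; the 5-jet and mu = 8 give E_8. The Hessian of g at 0 has rank 0. Corank 2; j^3 = s^3 is a perfect cube, so E-series; the 5-jet and mu = 8 give E_8. Both have type E_8, hence right-equivalent.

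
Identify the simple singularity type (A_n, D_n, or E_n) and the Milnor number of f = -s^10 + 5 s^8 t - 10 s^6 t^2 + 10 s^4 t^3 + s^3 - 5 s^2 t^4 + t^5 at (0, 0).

Type E_8, Milnor number mu = 8.

The Hessian of f at 0 has rank 0. Corank 2; j^3 = s^3 is a perfect cube, so E-series; the 5-jet and mu = 8 give E_8.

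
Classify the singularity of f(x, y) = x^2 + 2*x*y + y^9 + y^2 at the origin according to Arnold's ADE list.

A_{8}

The Hessian of f at 0 is [[2, 2], [2, 2]] with rank 1, so corank 1. A Groebner basis of the Jacobian ideal J(f) in C{x,y} is {y^8, x + y}; counting standard monomials gives mu = 8. Corank 1: A-series; mu = 8 gives A_8.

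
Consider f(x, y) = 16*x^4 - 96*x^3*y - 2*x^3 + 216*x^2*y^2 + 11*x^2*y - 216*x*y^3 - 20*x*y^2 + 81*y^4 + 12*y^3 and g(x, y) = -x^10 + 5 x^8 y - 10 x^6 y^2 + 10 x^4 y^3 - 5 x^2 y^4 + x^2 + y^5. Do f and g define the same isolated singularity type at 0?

No.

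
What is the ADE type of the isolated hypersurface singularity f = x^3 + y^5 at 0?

E8

The Hessian of f at 0 has rank 0. Corank 2; j^3 = x^3 is a perfect cube, so E-series; the 5-jet and mu = 8 give E_8.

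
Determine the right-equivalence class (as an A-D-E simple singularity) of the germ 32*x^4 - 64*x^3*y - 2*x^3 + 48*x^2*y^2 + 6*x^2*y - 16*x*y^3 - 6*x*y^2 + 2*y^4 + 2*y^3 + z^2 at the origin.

E_6

The Hessian of f at 0 has rank 1. Corank 2; j^3 = -2*(x - y)^3 is a perfect cube, so E-series; the 4-jet and mu = 6 give E_6.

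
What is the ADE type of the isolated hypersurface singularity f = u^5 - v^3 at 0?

E8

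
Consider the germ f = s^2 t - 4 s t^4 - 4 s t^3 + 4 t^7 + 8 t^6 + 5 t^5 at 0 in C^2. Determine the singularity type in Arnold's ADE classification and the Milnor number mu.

Type D6, Milnor number mu = 6.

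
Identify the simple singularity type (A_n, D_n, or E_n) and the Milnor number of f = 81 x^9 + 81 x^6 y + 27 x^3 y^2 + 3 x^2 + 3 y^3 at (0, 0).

Type A_{2}, Milnor number mu = 2.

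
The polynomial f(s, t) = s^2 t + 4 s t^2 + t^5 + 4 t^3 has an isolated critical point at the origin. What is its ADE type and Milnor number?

The Hessian of f at 0 has rank 0. Corank 2; j^3 = t*(s + 2*t)^2 has shape L^2 M (L != M), so D-series; mu = 6 gives D_6.

Type D_{6}, Milnor number mu = 6.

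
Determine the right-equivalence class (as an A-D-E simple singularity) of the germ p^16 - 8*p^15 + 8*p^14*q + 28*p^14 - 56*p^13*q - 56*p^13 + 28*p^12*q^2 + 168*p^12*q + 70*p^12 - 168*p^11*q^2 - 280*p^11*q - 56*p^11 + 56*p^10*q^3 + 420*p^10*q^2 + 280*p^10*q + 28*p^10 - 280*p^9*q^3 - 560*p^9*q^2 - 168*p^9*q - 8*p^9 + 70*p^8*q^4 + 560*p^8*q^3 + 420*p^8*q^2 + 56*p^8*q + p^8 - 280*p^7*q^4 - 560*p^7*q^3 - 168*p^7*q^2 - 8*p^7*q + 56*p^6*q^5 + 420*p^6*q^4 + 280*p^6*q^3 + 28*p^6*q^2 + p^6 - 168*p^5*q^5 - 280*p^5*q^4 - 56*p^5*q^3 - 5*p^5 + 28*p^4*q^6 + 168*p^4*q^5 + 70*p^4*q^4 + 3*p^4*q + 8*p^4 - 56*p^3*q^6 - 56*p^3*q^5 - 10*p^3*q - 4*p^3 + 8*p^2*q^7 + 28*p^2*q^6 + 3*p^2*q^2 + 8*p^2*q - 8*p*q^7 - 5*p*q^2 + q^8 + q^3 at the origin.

The Hessian of f at 0 has rank 0. Corank 2; j^3 = -(p - q)*(2*p - q)^2 has shape L^2 M (L != M), so D-series; mu = 9 gives D_9.

D_{9}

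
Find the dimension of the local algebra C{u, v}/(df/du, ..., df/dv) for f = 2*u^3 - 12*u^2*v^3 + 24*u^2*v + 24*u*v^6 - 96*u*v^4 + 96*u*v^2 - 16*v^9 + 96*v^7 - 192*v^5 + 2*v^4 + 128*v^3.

6

The Hessian of f at 0 is [[0, 0], [0, 0]] with rank 0, so corank 2. A Groebner basis of the Jacobian ideal J(f) in C{u,v} is {v^3, u^2 + 8*u*v + 16*v^2}; counting standard monomials gives mu = 6. Corank 2; j^3 = 2*(u + 4*v)^3 is a perfect cube, so E-series; the 4-jet and mu = 6 give E_6.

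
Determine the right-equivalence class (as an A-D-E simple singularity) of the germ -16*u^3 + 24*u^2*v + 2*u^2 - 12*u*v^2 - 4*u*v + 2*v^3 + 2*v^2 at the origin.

The Hessian of f at 0 has rank 1. Corank 1: A-series; mu = 2 gives A_2.

A_2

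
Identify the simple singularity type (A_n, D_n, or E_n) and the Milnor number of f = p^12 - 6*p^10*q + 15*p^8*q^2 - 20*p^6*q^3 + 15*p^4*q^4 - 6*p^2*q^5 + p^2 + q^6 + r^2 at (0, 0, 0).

Type A5, Milnor number mu = 5.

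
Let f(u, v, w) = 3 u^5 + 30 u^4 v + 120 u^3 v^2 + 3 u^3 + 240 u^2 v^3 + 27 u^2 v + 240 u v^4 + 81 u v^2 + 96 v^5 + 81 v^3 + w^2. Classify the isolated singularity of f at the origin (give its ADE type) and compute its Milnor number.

Type E_{8}, Milnor number mu = 8.

The Hessian of f at 0 has rank 1. Corank 2; j^3 = 3*(u + 3*v)^3 is a perfect cube, so E-series; the 5-jet and mu = 8 give E_8.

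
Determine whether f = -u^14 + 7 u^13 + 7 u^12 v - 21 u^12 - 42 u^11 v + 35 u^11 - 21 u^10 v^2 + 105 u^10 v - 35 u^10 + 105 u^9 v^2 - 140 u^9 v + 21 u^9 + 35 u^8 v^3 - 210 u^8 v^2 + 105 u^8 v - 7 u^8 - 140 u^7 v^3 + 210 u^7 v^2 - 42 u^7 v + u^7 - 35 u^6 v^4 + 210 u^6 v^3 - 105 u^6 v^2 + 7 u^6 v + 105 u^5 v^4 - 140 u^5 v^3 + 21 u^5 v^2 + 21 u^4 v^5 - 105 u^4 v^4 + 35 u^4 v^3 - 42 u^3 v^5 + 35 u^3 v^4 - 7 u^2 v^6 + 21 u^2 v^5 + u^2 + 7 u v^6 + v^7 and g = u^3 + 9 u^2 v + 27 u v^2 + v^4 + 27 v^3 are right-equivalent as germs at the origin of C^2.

The Hessian of f at 0 has rank 1. Corank 1: A-series; mu = 6 gives A_6. The Hessian of g at 0 has rank 0. Corank 2; j^3 = (u + 3*v)^3 is a perfect cube, so E-series; the 4-jet and mu = 6 give E_6. f is A_6 but g is E_6, hence not right-equivalent.

No.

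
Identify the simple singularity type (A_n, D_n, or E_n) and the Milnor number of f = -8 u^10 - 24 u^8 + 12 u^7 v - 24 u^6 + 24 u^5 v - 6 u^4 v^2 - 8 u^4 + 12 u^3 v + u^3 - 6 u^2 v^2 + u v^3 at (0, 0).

Type E_7, Milnor number mu = 7.

The Hessian of f at 0 is [[0, 0], [0, 0]] with rank 0, so corank 2. A Groebner basis of the Jacobian ideal J(f) in C{u,v} is {3*u^2/4 + v^4 + v^3/4, u^3, u^2*v - u^2/4 - v^3/12, -u^2 + u*v^2 - v^3/3}; counting standard monomials gives mu = 7. Corank 2; j^3 = u^3 is a perfect cube, so E-series; the 4-jet and mu = 7 give E_7.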